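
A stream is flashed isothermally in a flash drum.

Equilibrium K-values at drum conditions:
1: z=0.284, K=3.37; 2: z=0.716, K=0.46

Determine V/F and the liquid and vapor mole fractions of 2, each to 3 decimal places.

V/F = 0.224, x_2 = 0.814, y_2 = 0.375

Rachford–Rice: g(V/F) = Σ zᵢ(Kᵢ−1)/(1+V/F(Kᵢ−1)) = 0.
Feasibility: ΣzᵢKᵢ = 1.286, Σzᵢ/Kᵢ = 1.641 — both > 1, two phases present.
Newton–Raphson from V/F = 0.5:
  V/F = 0.500: g = -0.2216, g' = -0.726 → V/F = 0.195
  V/F = 0.195: g = 0.0285, g' = -1.008 → V/F = 0.223
  V/F = 0.223: g = 0.0008, g' = -0.953 → V/F = 0.224
Converged at V/F = 0.224.
Compositions from xᵢ = zᵢ/(1+V/F(Kᵢ−1)), yᵢ = Kᵢxᵢ:
  1: x = 0.186, y = 0.625
  2: x = 0.814, y = 0.375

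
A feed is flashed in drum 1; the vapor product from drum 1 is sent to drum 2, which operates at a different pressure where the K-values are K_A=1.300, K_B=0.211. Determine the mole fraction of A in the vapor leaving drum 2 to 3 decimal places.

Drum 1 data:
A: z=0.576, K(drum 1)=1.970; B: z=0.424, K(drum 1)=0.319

y_A (drum 2) = 0.942

Drum 1:
Newton–Raphson from ψ₁ = 0.5:
  ψ₁ = 0.500: g = -0.0616, g' = -0.698 → ψ₁ = 0.412
  ψ₁ = 0.412: g = -0.0020, g' = -0.656 → ψ₁ = 0.409
Converged at ψ₁ = 0.409.
Drum-1 compositions:
  A: x = 0.412, y = 0.813
  B: x = 0.588, y = 0.187
Drum-2 feed = drum-1 vapor: z₂ = (0.8126, 0.1874).
Drum 2:
Let ψ₂ = V/F and solve Σ zᵢ(Kᵢ−1)/(1+ψ₂(Kᵢ−1)) = 0.
g(0) = ΣzᵢKᵢ − 1 = 0.096 and g(1) = 1 − Σzᵢ/Kᵢ = -0.513, so a root lies in (0, 1).
Binary case is linear: z₁(K₁−1)(1+ψ₂(K₂−1)) + z₂(K₂−1)(1+ψ₂(K₁−1)) = 0
⇒ ψ₂ = [z₁(K₁−1)+z₂(K₂−1)] / [−(K₁−1)(K₂−1)] = 0.0959/0.2367 = 0.405
  A: x = 0.725, y = 0.942
  B: x = 0.275, y = 0.058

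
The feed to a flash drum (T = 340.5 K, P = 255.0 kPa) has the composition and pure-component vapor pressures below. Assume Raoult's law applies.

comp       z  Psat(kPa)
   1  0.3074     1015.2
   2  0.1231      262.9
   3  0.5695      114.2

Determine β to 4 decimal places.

β = 0.4215

Raoult's law: Kᵢ = Pᵢˢᵃᵗ/P = Pᵢˢᵃᵗ/255.0.
  K_1 = 1015.2/255.0 = 3.981176, K_2 = 262.9/255.0 = 1.030980, K_3 = 114.2/255.0 = 0.447843
Rachford–Rice: g(β) = Σ zᵢ(Kᵢ−1)/(1+β(Kᵢ−1)) = 0.
g(0) = ΣzᵢKᵢ − 1 = 0.6058 and g(1) = 1 − Σzᵢ/Kᵢ = -0.4683, so a root lies in (0, 1).
Newton iteration, β⁰ = 0.5:
  β = 0.5000: g = -0.06267, g' = -0.7719 → β = 0.4188
  β = 0.4188: g = 0.00228, g' = -0.8343 → β = 0.4215
Converged at β = 0.4215.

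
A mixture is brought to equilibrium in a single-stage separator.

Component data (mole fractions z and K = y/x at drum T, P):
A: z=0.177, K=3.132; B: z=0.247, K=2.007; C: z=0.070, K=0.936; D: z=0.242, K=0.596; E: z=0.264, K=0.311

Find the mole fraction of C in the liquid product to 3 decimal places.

Newton iteration, V/F⁰ = 0.5:
  V/F = 0.500: g = -0.0565, g' = -0.653 → V/F = 0.413
Converged at V/F = 0.413.
Compositions from xᵢ = zᵢ/(1+V/F(Kᵢ−1)), yᵢ = Kᵢxᵢ:
  A: x = 0.094, y = 0.295
  B: x = 0.174, y = 0.350
  C: x = 0.072, y = 0.067
  D: x = 0.290, y = 0.173
  E: x = 0.369, y = 0.115

x_C = 0.072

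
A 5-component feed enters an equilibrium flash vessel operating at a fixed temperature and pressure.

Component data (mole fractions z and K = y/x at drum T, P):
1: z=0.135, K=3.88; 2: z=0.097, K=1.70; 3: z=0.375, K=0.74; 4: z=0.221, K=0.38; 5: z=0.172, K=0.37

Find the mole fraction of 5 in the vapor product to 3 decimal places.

Let ψ = V/F and solve Σ zᵢ(Kᵢ−1)/(1+ψ(Kᵢ−1)) = 0.
Feasibility: ΣzᵢKᵢ = 1.114, Σzᵢ/Kᵢ = 1.645 — both > 1, two phases present.
Iterate (Newton) starting at ψ = 0.5:
  ψ = 0.500: g = -0.2592, g' = -0.572 → ψ = 0.047
  ψ = 0.047: g = 0.0572, g' = -1.104 → ψ = 0.098
  ψ = 0.098: g = 0.0050, g' = -0.922 → ψ = 0.104
Converged at ψ = 0.104.
Compositions from xᵢ = zᵢ/(1+ψ(Kᵢ−1)), yᵢ = Kᵢxᵢ:
  1: x = 0.104, y = 0.403
  2: x = 0.090, y = 0.154
  3: x = 0.385, y = 0.285
  4: x = 0.236, y = 0.090
  5: x = 0.184, y = 0.068

y_5 = 0.068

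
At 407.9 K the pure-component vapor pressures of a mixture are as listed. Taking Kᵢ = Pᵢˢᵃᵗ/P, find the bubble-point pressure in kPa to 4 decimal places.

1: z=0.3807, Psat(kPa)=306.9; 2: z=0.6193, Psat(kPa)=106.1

At the bubble point ψ → 0, so ΣzᵢKᵢ = 1 with Kᵢ = Pᵢˢᵃᵗ/P ⇒ P = ΣzᵢPᵢˢᵃᵗ.
P = 0.3807·306.9 + 0.6193·106.1 = 182.5446 kPa

Pbub = 182.5446 kPa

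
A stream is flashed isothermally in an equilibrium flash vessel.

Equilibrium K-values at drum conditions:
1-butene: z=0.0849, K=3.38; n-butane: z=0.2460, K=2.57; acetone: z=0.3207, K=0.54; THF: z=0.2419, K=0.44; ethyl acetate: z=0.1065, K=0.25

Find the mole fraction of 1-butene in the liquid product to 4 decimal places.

x_1-butene = 0.0551

Rachford–Rice: g(ψ) = Σ zᵢ(Kᵢ−1)/(1+ψ(Kᵢ−1)) = 0.
g(0) = ΣzᵢKᵢ − 1 = 0.2254 and g(1) = 1 − Σzᵢ/Kᵢ = -0.6905, so a root lies in (0, 1).
Newton iteration, ψ⁰ = 0.5:
  ψ = 0.5000: g = -0.19890, g' = -0.7047 → ψ = 0.2178
  ψ = 0.2178: g = 0.00721, g' = -0.8131 → ψ = 0.2266
  ψ = 0.2266: g = 0.00004, g' = -0.8038 → ψ = 0.2267
Converged at ψ = 0.2267.
Compositions from xᵢ = zᵢ/(1+ψ(Kᵢ−1)), yᵢ = Kᵢxᵢ:
  1-butene: x = 0.0551, y = 0.1864
  n-butane: x = 0.1814, y = 0.4663
  acetone: x = 0.3580, y = 0.1933
  THF: x = 0.2771, y = 0.1219
  ethyl acetate: x = 0.1283, y = 0.0321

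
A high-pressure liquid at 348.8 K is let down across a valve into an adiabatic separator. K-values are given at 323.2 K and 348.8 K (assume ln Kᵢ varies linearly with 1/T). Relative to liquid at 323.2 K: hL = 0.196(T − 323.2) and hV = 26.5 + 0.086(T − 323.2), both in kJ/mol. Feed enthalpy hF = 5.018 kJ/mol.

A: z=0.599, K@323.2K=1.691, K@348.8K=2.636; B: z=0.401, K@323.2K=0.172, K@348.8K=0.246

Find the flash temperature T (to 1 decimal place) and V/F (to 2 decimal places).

Adiabatic flash: solve Rachford–Rice at each trial T, then check hF = ψ·hV(T) + (1−ψ)·hL(T).
  T = 323.2 K: K = (1.691, 0.172), RR gives ψ = 0.143, H_out = 3.792 kJ/mol
  T = 348.8 K: K = (2.636, 0.246), RR gives ψ = 0.549, H_out = 18.028 kJ/mol
  T = 336.0 K: K = (2.129, 0.207), RR gives ψ = 0.400, H_out = 12.554 kJ/mol
  T = 329.6 K: K = (1.902, 0.189), RR gives ψ = 0.294, H_out = 8.838 kJ/mol
  T = 326.4 K: K = (1.794, 0.180), RR gives ψ = 0.226, H_out = 6.537 kJ/mol
  T = 324.8 K: K = (1.742, 0.176), RR gives ψ = 0.187, H_out = 5.230 kJ/mol
Linear interpolation between T = 323.2 (H_out = 3.792) and T = 324.8 (H_out = 5.230) on hF = 5.018 gives T ≈ 324.6 K, at which ψ = 0.18.

T = 324.6 K, V/F = 0.18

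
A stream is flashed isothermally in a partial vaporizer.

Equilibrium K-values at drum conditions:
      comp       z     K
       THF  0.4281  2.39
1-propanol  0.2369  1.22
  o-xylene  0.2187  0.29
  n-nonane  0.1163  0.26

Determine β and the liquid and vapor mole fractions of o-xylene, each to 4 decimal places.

β = 0.5283, x_o-xylene = 0.3500, y_o-xylene = 0.1015

Rachford–Rice: g(β) = Σ zᵢ(Kᵢ−1)/(1+β(Kᵢ−1)) = 0.
Feasibility: ΣzᵢKᵢ = 1.4058, Σzᵢ/Kᵢ = 1.5747 — both > 1, two phases present.
Newton–Raphson from β = 0.5:
  β = 0.5000: g = 0.02067, g' = -0.7227 → β = 0.5286
  β = 0.5286: g = -0.00022, g' = -0.7384 → β = 0.5283
Converged at β = 0.5283.
Compositions from xᵢ = zᵢ/(1+β(Kᵢ−1)), yᵢ = Kᵢxᵢ:
  THF: x = 0.2468, y = 0.5899
  1-propanol: x = 0.2122, y = 0.2589
  o-xylene: x = 0.3500, y = 0.1015
  n-nonane: x = 0.1910, y = 0.0496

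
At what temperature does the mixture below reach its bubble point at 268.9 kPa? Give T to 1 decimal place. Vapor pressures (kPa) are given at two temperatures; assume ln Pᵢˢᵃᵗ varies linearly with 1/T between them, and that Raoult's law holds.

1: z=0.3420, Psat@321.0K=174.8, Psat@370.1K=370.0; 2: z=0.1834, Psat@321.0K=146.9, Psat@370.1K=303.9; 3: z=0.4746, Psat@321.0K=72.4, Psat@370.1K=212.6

T = 366.7 K

Bubble-point temperature: ΣzᵢPᵢˢᵃᵗ(T) = P. Interpolate ln Pᵢˢᵃᵗ = aᵢ + bᵢ/T.
  T = 321.0 K: ΣzᵢPᵢˢᵃᵗ = 121.08 kPa
  T = 370.1 K: ΣzᵢPᵢˢᵃᵗ = 283.18 kPa
  T = 345.6 K: ΣzᵢPᵢˢᵃᵗ = 190.43 kPa
  T = 357.9 K: ΣzᵢPᵢˢᵃᵗ = 233.83 kPa
  T = 364.0 K: ΣzᵢPᵢˢᵃᵗ = 257.70 kPa
  T = 367.1 K: ΣzᵢPᵢˢᵃᵗ = 270.44 kPa
  T = 365.6 K: ΣzᵢPᵢˢᵃᵗ = 264.22 kPa
Interpolating between 365.6 K and 367.1 K gives T ≈ 366.7 K.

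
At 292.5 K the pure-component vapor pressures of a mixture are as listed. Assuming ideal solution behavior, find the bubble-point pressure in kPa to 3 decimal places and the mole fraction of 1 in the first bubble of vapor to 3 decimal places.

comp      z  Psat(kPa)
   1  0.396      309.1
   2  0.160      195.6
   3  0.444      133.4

At the bubble point ψ → 0, so ΣzᵢKᵢ = 1 with Kᵢ = Pᵢˢᵃᵗ/P ⇒ P = ΣzᵢPᵢˢᵃᵗ.
P = 0.396·309.1 + 0.160·195.6 + 0.444·133.4 = 212.929 kPa
yᵢ = zᵢPᵢˢᵃᵗ/P ⇒ y_1 = 0.396·309.1/212.929 = 0.575

Pbub = 212.929 kPa, y_1 = 0.575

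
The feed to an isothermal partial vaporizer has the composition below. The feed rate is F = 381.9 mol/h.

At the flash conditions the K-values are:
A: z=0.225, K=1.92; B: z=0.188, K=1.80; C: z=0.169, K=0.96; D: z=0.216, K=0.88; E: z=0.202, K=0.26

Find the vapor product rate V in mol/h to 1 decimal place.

Material balance + equilibrium reduce to Σ zᵢ(Kᵢ−1)/(1+V/F(Kᵢ−1)) = 0.
Feasibility: ΣzᵢKᵢ = 1.175, Σzᵢ/Kᵢ = 1.420 — both > 1, two phases present.
Newton iteration, V/F⁰ = 0.5:
  V/F = 0.500: g = -0.0225, g' = -0.433 → V/F = 0.448
  V/F = 0.448: g = -0.0006, g' = -0.412 → V/F = 0.447
Converged at V/F = 0.447.
Then V = V/F·F = 0.4466·381.9 = 170.5 mol/h and L = F − V = 211.4 mol/h.

V = 170.5 mol/h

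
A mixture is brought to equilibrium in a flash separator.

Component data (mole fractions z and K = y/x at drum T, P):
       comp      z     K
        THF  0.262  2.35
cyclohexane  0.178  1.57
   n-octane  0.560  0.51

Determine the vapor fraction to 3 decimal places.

ψ = 0.336

Rachford–Rice: g(ψ) = Σ zᵢ(Kᵢ−1)/(1+ψ(Kᵢ−1)) = 0.
g(0) = ΣzᵢKᵢ − 1 = 0.181 and g(1) = 1 − Σzᵢ/Kᵢ = -0.323, so a root lies in (0, 1).
Newton iteration, ψ⁰ = 0.5:
  ψ = 0.500: g = -0.0733, g' = -0.441 → ψ = 0.334
  ψ = 0.334: g = 0.0010, g' = -0.460 → ψ = 0.336
Converged at ψ = 0.336.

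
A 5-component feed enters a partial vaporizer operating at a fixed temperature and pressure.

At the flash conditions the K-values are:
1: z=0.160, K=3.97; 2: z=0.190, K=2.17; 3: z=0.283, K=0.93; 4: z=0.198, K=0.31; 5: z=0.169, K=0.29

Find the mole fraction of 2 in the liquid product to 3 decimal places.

x_2 = 0.131

Newton–Raphson from ψ = 0.67:
  ψ = 0.670: g = -0.2202, g' = -0.877 → ψ = 0.419
  ψ = 0.419: g = -0.0225, g' = -0.758 → ψ = 0.389
Converged at ψ = 0.389.
Compositions from xᵢ = zᵢ/(1+ψ(Kᵢ−1)), yᵢ = Kᵢxᵢ:
  1: x = 0.074, y = 0.295
  2: x = 0.131, y = 0.283
  3: x = 0.291, y = 0.271
  4: x = 0.271, y = 0.084
  5: x = 0.234, y = 0.068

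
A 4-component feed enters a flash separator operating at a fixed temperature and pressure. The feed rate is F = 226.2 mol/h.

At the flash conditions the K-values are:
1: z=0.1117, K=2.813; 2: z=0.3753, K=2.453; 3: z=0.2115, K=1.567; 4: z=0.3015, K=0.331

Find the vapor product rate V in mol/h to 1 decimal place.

Newton iteration, ψ⁰ = 0.5:
  ψ = 0.5000: g = 0.21242, g' = -0.7128 → ψ = 0.7980
  ψ = 0.7980: g = -0.01487, g' = -0.8845 → ψ = 0.7812
  ψ = 0.7812: g = -0.00020, g' = -0.8615 → ψ = 0.7810
Converged at ψ = 0.7810.
Then V = ψ·F = 0.7810·226.2 = 176.7 mol/h and L = F − V = 49.5 mol/h.

V = 176.7 mol/h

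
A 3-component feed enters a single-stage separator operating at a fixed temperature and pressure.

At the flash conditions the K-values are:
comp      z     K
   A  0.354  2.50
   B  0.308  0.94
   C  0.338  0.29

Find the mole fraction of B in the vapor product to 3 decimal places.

Rachford–Rice: g(ψ) = Σ zᵢ(Kᵢ−1)/(1+ψ(Kᵢ−1)) = 0.
Feasibility: ΣzᵢKᵢ = 1.273, Σzᵢ/Kᵢ = 1.635 — both > 1, two phases present.
Newton–Raphson from ψ = 0.68:
  ψ = 0.680: g = -0.2204, g' = -0.833 → ψ = 0.416
  ψ = 0.416: g = -0.0323, g' = -0.646 → ψ = 0.366
  ψ = 0.366: g = -0.0001, g' = -0.644 → ψ = 0.365
Converged at ψ = 0.365.
Compositions from xᵢ = zᵢ/(1+ψ(Kᵢ−1)), yᵢ = Kᵢxᵢ:
  A: x = 0.229, y = 0.572
  B: x = 0.315, y = 0.296
  C: x = 0.456, y = 0.132

y_B = 0.296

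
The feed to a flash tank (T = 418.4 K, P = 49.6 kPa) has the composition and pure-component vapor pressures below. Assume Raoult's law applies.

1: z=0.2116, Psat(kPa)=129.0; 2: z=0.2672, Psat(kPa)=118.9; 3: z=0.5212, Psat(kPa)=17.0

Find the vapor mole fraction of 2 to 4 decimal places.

y_2 = 0.4194

Raoult's law: Kᵢ = Pᵢˢᵃᵗ/P = Pᵢˢᵃᵗ/49.6.
  K_1 = 129.0/49.6 = 2.600806, K_2 = 118.9/49.6 = 2.397177, K_3 = 17.0/49.6 = 0.342742
Newton–Raphson from ψ = 0.5:
  ψ = 0.5000: g = -0.10232, g' = -0.8476 → ψ = 0.3793
  ψ = 0.3793: g = -0.00154, g' = -0.8323 → ψ = 0.3774
Converged at ψ = 0.3774.
Compositions from xᵢ = zᵢ/(1+ψ(Kᵢ−1)), yᵢ = Kᵢxᵢ:
  1: x = 0.1319, y = 0.3431
  2: x = 0.1749, y = 0.4194
  3: x = 0.6932, y = 0.2376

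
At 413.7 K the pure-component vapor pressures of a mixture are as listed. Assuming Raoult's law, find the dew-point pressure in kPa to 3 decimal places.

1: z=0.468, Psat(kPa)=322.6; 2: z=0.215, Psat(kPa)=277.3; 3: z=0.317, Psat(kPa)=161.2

Pdew = 238.518 kPa

At the dew point ψ → 1, so Σzᵢ/Kᵢ = 1 with Kᵢ = Pᵢˢᵃᵗ/P ⇒ 1/P = Σzᵢ/Pᵢˢᵃᵗ.
1/P = 0.468/322.6 + 0.215/277.3 + 0.317/161.2 = 0.004193 ⇒ P = 238.518 kPa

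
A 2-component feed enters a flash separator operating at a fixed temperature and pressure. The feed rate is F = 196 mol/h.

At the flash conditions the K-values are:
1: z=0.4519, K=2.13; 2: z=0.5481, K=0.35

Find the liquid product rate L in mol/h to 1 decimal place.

Rachford–Rice: g(β) = Σ zᵢ(Kᵢ−1)/(1+β(Kᵢ−1)) = 0.
Check two-phase: ΣzᵢKᵢ = 1.1544 > 1 and Σzᵢ/Kᵢ = 1.7782 > 1, so g(0) = 0.1544 > 0 and g(1) = -0.7782 < 0.
Binary case is linear: z₁(K₁−1)(1+β(K₂−1)) + z₂(K₂−1)(1+β(K₁−1)) = 0
⇒ β = [z₁(K₁−1)+z₂(K₂−1)] / [−(K₁−1)(K₂−1)] = 0.15438/0.73450 = 0.2102
Then V = β·F = 0.2102·196 = 41.2 mol/h and L = F − V = 154.8 mol/h.

L = 154.8 mol/h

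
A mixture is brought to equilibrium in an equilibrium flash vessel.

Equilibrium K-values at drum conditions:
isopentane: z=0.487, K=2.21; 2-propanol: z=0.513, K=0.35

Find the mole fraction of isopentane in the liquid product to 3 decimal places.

Material balance + equilibrium reduce to Σ zᵢ(Kᵢ−1)/(1+ψ(Kᵢ−1)) = 0.
Check two-phase: ΣzᵢKᵢ = 1.256 > 1 and Σzᵢ/Kᵢ = 1.686 > 1, so g(0) = 0.256 > 0 and g(1) = -0.686 < 0.
Binary case is linear: z₁(K₁−1)(1+ψ(K₂−1)) + z₂(K₂−1)(1+ψ(K₁−1)) = 0
⇒ ψ = [z₁(K₁−1)+z₂(K₂−1)] / [−(K₁−1)(K₂−1)] = 0.2558/0.7865 = 0.325
Compositions from xᵢ = zᵢ/(1+ψ(Kᵢ−1)), yᵢ = Kᵢxᵢ:
  isopentane: x = 0.349, y = 0.772
  2-propanol: x = 0.651, y = 0.228

x_isopentane = 0.349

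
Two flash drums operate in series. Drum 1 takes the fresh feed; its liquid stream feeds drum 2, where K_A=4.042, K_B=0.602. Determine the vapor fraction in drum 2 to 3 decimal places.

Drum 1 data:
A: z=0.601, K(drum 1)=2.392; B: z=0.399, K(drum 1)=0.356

V/F (drum 2) = 0.570

Drum 1:
Material balance + equilibrium reduce to Σ zᵢ(Kᵢ−1)/(1+ψ₁(Kᵢ−1)) = 0.
g(0) = ΣzᵢKᵢ − 1 = 0.580 and g(1) = 1 − Σzᵢ/Kᵢ = -0.372, so a root lies in (0, 1).
Binary case is linear: z₁(K₁−1)(1+ψ₁(K₂−1)) + z₂(K₂−1)(1+ψ₁(K₁−1)) = 0
⇒ ψ₁ = [z₁(K₁−1)+z₂(K₂−1)] / [−(K₁−1)(K₂−1)] = 0.5796/0.8964 = 0.647
Drum-1 compositions:
  A: x = 0.316, y = 0.757
  B: x = 0.684, y = 0.243
Drum-2 feed = drum-1 liquid: z₂ = (0.3163, 0.6837).
Drum 2:
Material balance + equilibrium reduce to Σ zᵢ(Kᵢ−1)/(1+ψ₂(Kᵢ−1)) = 0.
Feasibility: ΣzᵢKᵢ = 1.690, Σzᵢ/Kᵢ = 1.214 — both > 1, two phases present.
Binary case is linear: z₁(K₁−1)(1+ψ₂(K₂−1)) + z₂(K₂−1)(1+ψ₂(K₁−1)) = 0
⇒ ψ₂ = [z₁(K₁−1)+z₂(K₂−1)] / [−(K₁−1)(K₂−1)] = 0.6901/1.2107 = 0.570
  A: x = 0.116, y = 0.468
  B: x = 0.884, y = 0.532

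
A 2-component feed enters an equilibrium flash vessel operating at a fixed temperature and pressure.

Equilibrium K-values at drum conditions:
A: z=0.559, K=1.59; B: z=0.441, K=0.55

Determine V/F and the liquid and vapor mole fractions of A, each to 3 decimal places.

Binary case is linear: z₁(K₁−1)(1+V/F(K₂−1)) + z₂(K₂−1)(1+V/F(K₁−1)) = 0
⇒ V/F = [z₁(K₁−1)+z₂(K₂−1)] / [−(K₁−1)(K₂−1)] = 0.1314/0.2655 = 0.495
Compositions from xᵢ = zᵢ/(1+V/F(Kᵢ−1)), yᵢ = Kᵢxᵢ:
  A: x = 0.433, y = 0.688
  B: x = 0.567, y = 0.312

V/F = 0.495, x_A = 0.433, y_A = 0.688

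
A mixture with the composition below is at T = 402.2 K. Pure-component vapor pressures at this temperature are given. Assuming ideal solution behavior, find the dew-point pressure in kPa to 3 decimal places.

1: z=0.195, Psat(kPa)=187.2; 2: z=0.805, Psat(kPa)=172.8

Pdew = 175.431 kPa

At the dew point ψ → 1, so Σzᵢ/Kᵢ = 1 with Kᵢ = Pᵢˢᵃᵗ/P ⇒ 1/P = Σzᵢ/Pᵢˢᵃᵗ.
1/P = 0.195/187.2 + 0.805/172.8 = 0.005700 ⇒ P = 175.431 kPa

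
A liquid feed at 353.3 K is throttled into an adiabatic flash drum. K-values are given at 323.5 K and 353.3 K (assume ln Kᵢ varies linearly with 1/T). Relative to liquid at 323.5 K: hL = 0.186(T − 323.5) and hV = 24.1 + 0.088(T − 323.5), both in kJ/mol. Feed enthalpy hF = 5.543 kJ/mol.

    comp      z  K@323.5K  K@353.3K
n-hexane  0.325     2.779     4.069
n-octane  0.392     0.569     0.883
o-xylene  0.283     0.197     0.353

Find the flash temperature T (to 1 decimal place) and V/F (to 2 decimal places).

T = 326.5 K, V/F = 0.21

Adiabatic flash: solve Rachford–Rice at each trial T, then check hF = ψ·hV(T) + (1−ψ)·hL(T).
  T = 323.5 K: K = (2.779, 0.569, 0.197), RR gives ψ = 0.168, H_out = 4.057 kJ/mol
  T = 353.3 K: K = (4.069, 0.883, 0.353), RR gives ψ = 0.603, H_out = 18.324 kJ/mol
  T = 338.4 K: K = (3.391, 0.716, 0.267), RR gives ψ = 0.374, H_out = 11.234 kJ/mol
  T = 330.9 K: K = (3.075, 0.639, 0.230), RR gives ψ = 0.270, H_out = 7.698 kJ/mol
  T = 327.2 K: K = (2.925, 0.604, 0.213), RR gives ψ = 0.220, H_out = 5.906 kJ/mol
  T = 325.4 K: K = (2.853, 0.587, 0.205), RR gives ψ = 0.195, H_out = 5.015 kJ/mol
Linear interpolation between T = 325.4 (H_out = 5.015) and T = 327.2 (H_out = 5.906) on hF = 5.543 gives T ≈ 326.5 K, at which ψ = 0.21.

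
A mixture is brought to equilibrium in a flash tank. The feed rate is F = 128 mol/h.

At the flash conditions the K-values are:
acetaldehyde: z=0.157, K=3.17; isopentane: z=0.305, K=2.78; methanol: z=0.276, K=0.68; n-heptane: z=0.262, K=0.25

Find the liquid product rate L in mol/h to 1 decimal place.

Material balance + equilibrium reduce to Σ zᵢ(Kᵢ−1)/(1+ψ(Kᵢ−1)) = 0.
Feasibility: ΣzᵢKᵢ = 1.599, Σzᵢ/Kᵢ = 1.613 — both > 1, two phases present.
Newton iteration, ψ⁰ = 0.5:
  ψ = 0.500: g = 0.0311, g' = -0.858 → ψ = 0.536
Converged at ψ = 0.536.
Then V = ψ·F = 0.5361·128 = 68.6 mol/h and L = F − V = 59.4 mol/h.

L = 59.4 mol/h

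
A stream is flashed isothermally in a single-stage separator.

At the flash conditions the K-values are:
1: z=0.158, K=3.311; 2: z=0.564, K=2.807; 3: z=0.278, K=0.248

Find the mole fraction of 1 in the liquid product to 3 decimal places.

x_1 = 0.055

Newton iteration, ψ⁰ = 0.56:
  ψ = 0.560: g = 0.3046, g' = -1.084 → ψ = 0.841
  ψ = 0.841: g = -0.0400, g' = -1.550 → ψ = 0.815
  ψ = 0.815: g = -0.0013, g' = -1.452 → ψ = 0.814
Converged at ψ = 0.814.
Compositions from xᵢ = zᵢ/(1+ψ(Kᵢ−1)), yᵢ = Kᵢxᵢ:
  1: x = 0.055, y = 0.182
  2: x = 0.228, y = 0.641
  3: x = 0.717, y = 0.178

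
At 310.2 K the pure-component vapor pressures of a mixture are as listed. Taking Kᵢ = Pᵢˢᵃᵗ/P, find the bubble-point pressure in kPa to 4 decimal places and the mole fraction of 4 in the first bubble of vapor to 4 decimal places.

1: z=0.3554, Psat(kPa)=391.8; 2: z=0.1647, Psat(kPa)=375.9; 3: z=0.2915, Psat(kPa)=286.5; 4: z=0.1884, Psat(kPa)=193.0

At the bubble point ψ → 0, so ΣzᵢKᵢ = 1 with Kᵢ = Pᵢˢᵃᵗ/P ⇒ P = ΣzᵢPᵢˢᵃᵗ.
P = 0.3554·391.8 + 0.1647·375.9 + 0.2915·286.5 + 0.1884·193.0 = 321.0324 kPa
yᵢ = zᵢPᵢˢᵃᵗ/P ⇒ y_4 = 0.1884·193.0/321.0324 = 0.1133

Pbub = 321.0324 kPa, y_4 = 0.1133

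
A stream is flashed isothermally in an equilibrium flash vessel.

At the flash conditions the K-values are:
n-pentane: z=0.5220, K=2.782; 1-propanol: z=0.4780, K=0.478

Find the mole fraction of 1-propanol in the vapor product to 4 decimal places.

Binary case is linear: z₁(K₁−1)(1+ψ(K₂−1)) + z₂(K₂−1)(1+ψ(K₁−1)) = 0
⇒ ψ = [z₁(K₁−1)+z₂(K₂−1)] / [−(K₁−1)(K₂−1)] = 0.68069/0.93020 = 0.7318
Compositions from xᵢ = zᵢ/(1+ψ(Kᵢ−1)), yᵢ = Kᵢxᵢ:
  n-pentane: x = 0.2266, y = 0.6303
  1-propanol: x = 0.7734, y = 0.3697

y_1-propanol = 0.3697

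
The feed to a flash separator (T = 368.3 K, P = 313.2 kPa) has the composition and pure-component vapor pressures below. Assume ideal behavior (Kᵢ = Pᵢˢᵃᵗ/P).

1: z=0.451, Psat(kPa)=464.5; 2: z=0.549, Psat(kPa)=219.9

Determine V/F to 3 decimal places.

Raoult's law: Kᵢ = Pᵢˢᵃᵗ/P = Pᵢˢᵃᵗ/313.2.
  K_1 = 464.5/313.2 = 1.48308, K_2 = 219.9/313.2 = 0.70211
Binary case is linear: z₁(K₁−1)(1+V/F(K₂−1)) + z₂(K₂−1)(1+V/F(K₁−1)) = 0
⇒ V/F = [z₁(K₁−1)+z₂(K₂−1)] / [−(K₁−1)(K₂−1)] = 0.0543/0.1439 = 0.378

V/F = 0.378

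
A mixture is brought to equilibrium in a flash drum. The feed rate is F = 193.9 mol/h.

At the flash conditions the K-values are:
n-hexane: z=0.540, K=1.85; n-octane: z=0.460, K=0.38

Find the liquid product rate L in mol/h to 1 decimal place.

L = 130.0 mol/h

Rachford–Rice: g(ψ) = Σ zᵢ(Kᵢ−1)/(1+ψ(Kᵢ−1)) = 0.
Feasibility: ΣzᵢKᵢ = 1.174, Σzᵢ/Kᵢ = 1.502 — both > 1, two phases present.
Binary case is linear: z₁(K₁−1)(1+ψ(K₂−1)) + z₂(K₂−1)(1+ψ(K₁−1)) = 0
⇒ ψ = [z₁(K₁−1)+z₂(K₂−1)] / [−(K₁−1)(K₂−1)] = 0.1738/0.5270 = 0.330
Then V = ψ·F = 0.3298·193.9 = 63.9 mol/h and L = F − V = 130.0 mol/h.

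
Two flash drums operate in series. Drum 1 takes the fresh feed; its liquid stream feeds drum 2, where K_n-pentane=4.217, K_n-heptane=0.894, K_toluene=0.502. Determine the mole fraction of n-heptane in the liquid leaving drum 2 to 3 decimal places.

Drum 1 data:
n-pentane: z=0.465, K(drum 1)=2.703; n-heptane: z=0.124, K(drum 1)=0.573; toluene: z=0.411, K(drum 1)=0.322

x_n-heptane (drum 2) = 0.159

Drum 1:
Let ψ₁ = V/F and solve Σ zᵢ(Kᵢ−1)/(1+ψ₁(Kᵢ−1)) = 0.
g(0) = ΣzᵢKᵢ − 1 = 0.460 and g(1) = 1 − Σzᵢ/Kᵢ = -0.665, so a root lies in (0, 1).
Newton iteration, ψ₁⁰ = 0.43:
  ψ₁ = 0.430: g = -0.0010, g' = -0.860 → ψ₁ = 0.429
Converged at ψ₁ = 0.429.
Drum-1 compositions:
  n-pentane: x = 0.269, y = 0.726
  n-heptane: x = 0.152, y = 0.087
  toluene: x = 0.579, y = 0.187
Drum-2 feed = drum-1 liquid: z₂ = (0.2688, 0.1518, 0.5795).
Drum 2:
Rachford–Rice: g(ψ₂) = Σ zᵢ(Kᵢ−1)/(1+ψ₂(Kᵢ−1)) = 0.
Check two-phase: ΣzᵢKᵢ = 1.560 > 1 and Σzᵢ/Kᵢ = 1.388 > 1, so g(0) = 0.560 > 0 and g(1) = -0.388 < 0.
Newton–Raphson from ψ₂ = 0.5:
  ψ₂ = 0.500: g = -0.0698, g' = -0.665 → ψ₂ = 0.395
  ψ₂ = 0.395: g = 0.0046, g' = -0.764 → ψ₂ = 0.401
Converged at ψ₂ = 0.401.
  n-pentane: x = 0.117, y = 0.495
  n-heptane: x = 0.159, y = 0.142
  toluene: x = 0.724, y = 0.364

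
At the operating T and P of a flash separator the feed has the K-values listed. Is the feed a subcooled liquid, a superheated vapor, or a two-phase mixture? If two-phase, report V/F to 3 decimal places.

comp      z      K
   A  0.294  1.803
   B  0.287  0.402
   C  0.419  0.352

subcooled liquid

ΣzᵢKᵢ = 0.793; Σzᵢ/Kᵢ = 2.067.
Since ΣzᵢKᵢ < 1 the mixture is below its bubble point — single liquid phase.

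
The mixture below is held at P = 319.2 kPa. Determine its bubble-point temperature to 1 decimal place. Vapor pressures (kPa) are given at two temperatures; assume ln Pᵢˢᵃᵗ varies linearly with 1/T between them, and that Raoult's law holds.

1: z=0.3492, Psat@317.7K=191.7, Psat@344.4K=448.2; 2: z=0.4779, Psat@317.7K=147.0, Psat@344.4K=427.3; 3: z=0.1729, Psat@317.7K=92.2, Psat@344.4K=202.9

T = 338.0 K

Bubble-point temperature: ΣzᵢPᵢˢᵃᵗ(T) = P. Interpolate ln Pᵢˢᵃᵗ = aᵢ + bᵢ/T.
  T = 317.7 K: ΣzᵢPᵢˢᵃᵗ = 153.13 kPa
  T = 344.4 K: ΣzᵢPᵢˢᵃᵗ = 395.80 kPa
  T = 331.0 K: ΣzᵢPᵢˢᵃᵗ = 250.09 kPa
  T = 337.7 K: ΣzᵢPᵢˢᵃᵗ = 315.93 kPa
  T = 341.0 K: ΣzᵢPᵢˢᵃᵗ = 353.38 kPa
  T = 339.4 K: ΣzᵢPᵢˢᵃᵗ = 334.78 kPa
Interpolating between 337.7 K and 339.4 K gives T ≈ 338.0 K.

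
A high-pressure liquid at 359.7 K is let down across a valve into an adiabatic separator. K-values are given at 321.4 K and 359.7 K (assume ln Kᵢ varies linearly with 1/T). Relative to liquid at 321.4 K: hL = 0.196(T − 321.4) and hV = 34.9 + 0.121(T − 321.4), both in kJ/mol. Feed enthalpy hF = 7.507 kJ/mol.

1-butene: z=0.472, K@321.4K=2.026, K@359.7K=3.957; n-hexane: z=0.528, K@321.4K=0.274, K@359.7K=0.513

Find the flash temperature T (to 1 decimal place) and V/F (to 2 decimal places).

Adiabatic flash: solve Rachford–Rice at each trial T, then check hF = ψ·hV(T) + (1−ψ)·hL(T).
  T = 321.4 K: K = (2.026, 0.274), RR gives ψ = 0.136, H_out = 4.730 kJ/mol
  T = 359.7 K: K = (3.957, 0.513), RR gives ψ = 0.791, H_out = 32.829 kJ/mol
  T = 340.5 K: K = (2.883, 0.381), RR gives ψ = 0.482, H_out = 19.889 kJ/mol
  T = 330.9 K: K = (2.427, 0.324), RR gives ψ = 0.329, H_out = 13.098 kJ/mol
  T = 326.1 K: K = (2.218, 0.298), RR gives ψ = 0.239, H_out = 9.185 kJ/mol
  T = 323.8 K: K = (2.123, 0.286), RR gives ψ = 0.191, H_out = 7.100 kJ/mol
Linear interpolation between T = 323.8 (H_out = 7.100) and T = 326.1 (H_out = 9.185) on hF = 7.507 gives T ≈ 324.2 K, at which ψ = 0.20.

T = 324.2 K, V/F = 0.20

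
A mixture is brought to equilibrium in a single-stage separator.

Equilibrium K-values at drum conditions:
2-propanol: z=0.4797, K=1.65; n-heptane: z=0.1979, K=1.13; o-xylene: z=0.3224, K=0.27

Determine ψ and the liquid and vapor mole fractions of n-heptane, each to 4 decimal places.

Newton iteration, ψ⁰ = 0.5:
  ψ = 0.5000: g = -0.11115, g' = -0.5445 → ψ = 0.2959
  ψ = 0.2959: g = -0.01390, g' = -0.4252 → ψ = 0.2632
  ψ = 0.2632: g = -0.00018, g' = -0.4141 → ψ = 0.2627
Converged at ψ = 0.2627.
Compositions from xᵢ = zᵢ/(1+ψ(Kᵢ−1)), yᵢ = Kᵢxᵢ:
  2-propanol: x = 0.4097, y = 0.6761
  n-heptane: x = 0.1914, y = 0.2162
  o-xylene: x = 0.3989, y = 0.1077

ψ = 0.2627, x_n-heptane = 0.1914, y_n-heptane = 0.2162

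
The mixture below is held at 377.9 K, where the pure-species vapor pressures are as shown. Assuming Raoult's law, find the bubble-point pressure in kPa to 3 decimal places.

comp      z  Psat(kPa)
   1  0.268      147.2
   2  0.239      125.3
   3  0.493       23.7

At the bubble point ψ → 0, so ΣzᵢKᵢ = 1 with Kᵢ = Pᵢˢᵃᵗ/P ⇒ P = ΣzᵢPᵢˢᵃᵗ.
P = 0.268·147.2 + 0.239·125.3 + 0.493·23.7 = 81.080 kPa

Pbub = 81.080 kPa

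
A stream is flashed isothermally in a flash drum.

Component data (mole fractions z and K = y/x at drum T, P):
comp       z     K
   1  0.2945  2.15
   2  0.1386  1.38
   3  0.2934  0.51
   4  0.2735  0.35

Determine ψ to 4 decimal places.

ψ = 0.1245

Rachford–Rice: g(ψ) = Σ zᵢ(Kᵢ−1)/(1+ψ(Kᵢ−1)) = 0.
Feasibility: ΣzᵢKᵢ = 1.0698, Σzᵢ/Kᵢ = 1.5941 — both > 1, two phases present.
Newton iteration, ψ⁰ = 0.66:
  ψ = 0.6600: g = -0.28918, g' = -0.6470 → ψ = 0.2130
  ψ = 0.2130: g = -0.04611, g' = -0.5119 → ψ = 0.1229
  ψ = 0.1229: g = 0.00084, g' = -0.5335 → ψ = 0.1245
Converged at ψ = 0.1245.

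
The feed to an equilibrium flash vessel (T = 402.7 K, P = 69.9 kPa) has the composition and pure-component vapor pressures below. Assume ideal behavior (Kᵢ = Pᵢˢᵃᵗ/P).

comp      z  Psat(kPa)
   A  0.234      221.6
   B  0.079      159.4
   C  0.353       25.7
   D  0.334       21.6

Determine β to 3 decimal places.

β = 0.118

Raoult's law: Kᵢ = Pᵢˢᵃᵗ/P = Pᵢˢᵃᵗ/69.9.
  K_A = 221.6/69.9 = 3.17024, K_B = 159.4/69.9 = 2.28040, K_C = 25.7/69.9 = 0.36767, K_D = 21.6/69.9 = 0.30901
Rachford–Rice: g(β) = Σ zᵢ(Kᵢ−1)/(1+β(Kᵢ−1)) = 0.
g(0) = ΣzᵢKᵢ − 1 = 0.155 and g(1) = 1 − Σzᵢ/Kᵢ = -1.149, so a root lies in (0, 1).
Iterate (Newton) starting at β = 0.5:
  β = 0.500: g = -0.3738, g' = -0.976 → β = 0.117
  β = 0.117: g = 0.0010, g' = -1.153 → β = 0.118
Converged at β = 0.118.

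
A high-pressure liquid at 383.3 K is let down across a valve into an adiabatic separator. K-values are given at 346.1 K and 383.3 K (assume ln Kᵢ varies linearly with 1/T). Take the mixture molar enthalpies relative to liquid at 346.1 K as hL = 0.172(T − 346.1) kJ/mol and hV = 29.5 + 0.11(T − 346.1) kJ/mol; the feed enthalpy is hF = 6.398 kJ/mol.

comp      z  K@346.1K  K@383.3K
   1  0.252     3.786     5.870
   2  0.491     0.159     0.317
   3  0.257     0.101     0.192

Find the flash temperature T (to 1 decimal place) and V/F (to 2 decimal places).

Adiabatic flash: solve Rachford–Rice at each trial T, then check hF = ψ·hV(T) + (1−ψ)·hL(T).
  T = 346.1 K: K = (3.786, 0.159, 0.101), RR gives ψ = 0.024, H_out = 0.714 kJ/mol
  T = 383.3 K: K = (5.870, 0.317, 0.192), RR gives ψ = 0.193, H_out = 11.651 kJ/mol
  T = 364.7 K: K = (4.767, 0.228, 0.142), RR gives ψ = 0.116, H_out = 6.482 kJ/mol
  T = 355.4 K: K = (4.261, 0.192, 0.120), RR gives ψ = 0.073, H_out = 3.714 kJ/mol
  T = 360.0 K: K = (4.508, 0.209, 0.130), RR gives ψ = 0.095, H_out = 5.106 kJ/mol
  T = 362.4 K: K = (4.639, 0.219, 0.136), RR gives ψ = 0.106, H_out = 5.814 kJ/mol
Linear interpolation between T = 362.4 (H_out = 5.814) and T = 364.7 (H_out = 6.482) on hF = 6.398 gives T ≈ 364.4 K, at which ψ = 0.11.

T = 364.4 K, V/F = 0.11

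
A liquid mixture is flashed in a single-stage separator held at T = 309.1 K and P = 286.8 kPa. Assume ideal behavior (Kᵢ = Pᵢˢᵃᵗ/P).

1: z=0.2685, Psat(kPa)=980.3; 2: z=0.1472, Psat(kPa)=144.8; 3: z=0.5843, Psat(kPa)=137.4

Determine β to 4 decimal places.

β = 0.2181

Raoult's law: Kᵢ = Pᵢˢᵃᵗ/P = Pᵢˢᵃᵗ/286.8.
  K_1 = 980.3/286.8 = 3.418061, K_2 = 144.8/286.8 = 0.504881, K_3 = 137.4/286.8 = 0.479079
Rachford–Rice: g(β) = Σ zᵢ(Kᵢ−1)/(1+β(Kᵢ−1)) = 0.
g(0) = ΣzᵢKᵢ − 1 = 0.2720 and g(1) = 1 − Σzᵢ/Kᵢ = -0.5897, so a root lies in (0, 1).
Newton–Raphson from β = 0.4:
  β = 0.4000: g = -0.14534, g' = -0.7148 → β = 0.1967
  β = 0.1967: g = 0.02014, g' = -0.9622 → β = 0.2176
  β = 0.2176: g = 0.00044, g' = -0.9210 → β = 0.2181
Converged at β = 0.2181.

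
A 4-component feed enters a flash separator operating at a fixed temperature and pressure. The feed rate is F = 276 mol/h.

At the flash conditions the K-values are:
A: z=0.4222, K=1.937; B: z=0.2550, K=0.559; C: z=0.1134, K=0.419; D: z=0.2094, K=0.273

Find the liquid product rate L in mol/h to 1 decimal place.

L = 243.3 mol/h

Let ψ = V/F and solve Σ zᵢ(Kᵢ−1)/(1+ψ(Kᵢ−1)) = 0.
g(0) = ΣzᵢKᵢ − 1 = 0.0650 and g(1) = 1 − Σzᵢ/Kᵢ = -0.7118, so a root lies in (0, 1).
Newton iteration, ψ⁰ = 0.5:
  ψ = 0.5000: g = -0.20691, g' = -0.6027 → ψ = 0.1567
  ψ = 0.1567: g = -0.02015, g' = -0.5264 → ψ = 0.1184
  ψ = 0.1184: g = 0.00010, g' = -0.5322 → ψ = 0.1186
Converged at ψ = 0.1186.
Then V = ψ·F = 0.1186·276 = 32.7 mol/h and L = F − V = 243.3 mol/h.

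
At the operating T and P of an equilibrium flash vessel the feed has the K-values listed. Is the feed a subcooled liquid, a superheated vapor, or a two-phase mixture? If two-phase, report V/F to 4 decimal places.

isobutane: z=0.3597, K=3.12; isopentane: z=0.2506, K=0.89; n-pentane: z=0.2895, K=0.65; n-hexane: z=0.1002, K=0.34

ΣzᵢKᵢ = 1.5675; Σzᵢ/Kᵢ = 1.1370.
Both exceed 1, so a two-phase solution exists.
Rachford–Rice: g(ψ) = Σ zᵢ(Kᵢ−1)/(1+ψ(Kᵢ−1)) = 0.
Newton iteration, ψ⁰ = 0.65:
  ψ = 0.6500: g = 0.04400, g' = -0.4827 → ψ = 0.7412
  ψ = 0.7412: g = 0.00028, g' = -0.4800 → ψ = 0.7418
Converged at ψ = 0.7418.

two-phase, V/F = 0.7418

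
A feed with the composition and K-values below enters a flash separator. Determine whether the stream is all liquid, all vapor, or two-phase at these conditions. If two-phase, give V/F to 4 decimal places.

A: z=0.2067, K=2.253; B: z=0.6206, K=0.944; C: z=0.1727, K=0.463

two-phase, V/F = 0.4849

ΣzᵢKᵢ = 1.1315; Σzᵢ/Kᵢ = 1.1222.
Both exceed 1, so a two-phase solution exists.
Iterate (Newton) starting at ψ = 0.5:
  ψ = 0.5000: g = -0.00330, g' = -0.2178 → ψ = 0.4848
  ψ = 0.4848: g = 0.00001, g' = -0.2187 → ψ = 0.4849
Converged at ψ = 0.4849.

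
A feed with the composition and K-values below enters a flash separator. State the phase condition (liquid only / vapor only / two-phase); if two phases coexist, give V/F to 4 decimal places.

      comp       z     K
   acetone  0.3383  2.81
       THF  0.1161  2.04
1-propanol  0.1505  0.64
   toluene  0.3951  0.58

ΣzᵢKᵢ = 1.5129; Σzᵢ/Kᵢ = 1.0937.
Both exceed 1, so a two-phase solution exists.
Rachford–Rice: g(ψ) = Σ zᵢ(Kᵢ−1)/(1+ψ(Kᵢ−1)) = 0.
Iterate (Newton) starting at ψ = 0.6:
  ψ = 0.6000: g = 0.07693, g' = -0.4586 → ψ = 0.7678
  ψ = 0.7678: g = 0.00359, g' = -0.4220 → ψ = 0.7763
Converged at ψ = 0.7763.

two-phase, V/F = 0.7763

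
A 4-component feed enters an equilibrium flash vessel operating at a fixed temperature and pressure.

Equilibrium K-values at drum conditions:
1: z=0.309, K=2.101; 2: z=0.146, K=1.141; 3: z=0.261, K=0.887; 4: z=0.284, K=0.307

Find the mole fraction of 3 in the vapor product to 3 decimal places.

Rachford–Rice: g(ψ) = Σ zᵢ(Kᵢ−1)/(1+ψ(Kᵢ−1)) = 0.
Check two-phase: ΣzᵢKᵢ = 1.134 > 1 and Σzᵢ/Kᵢ = 1.494 > 1, so g(0) = 0.134 > 0 and g(1) = -0.494 < 0.
Newton–Raphson from ψ = 0.5:
  ψ = 0.500: g = -0.0938, g' = -0.481 → ψ = 0.305
  ψ = 0.305: g = -0.0058, g' = -0.435 → ψ = 0.292
Converged at ψ = 0.292.
Compositions from xᵢ = zᵢ/(1+ψ(Kᵢ−1)), yᵢ = Kᵢxᵢ:
  1: x = 0.234, y = 0.491
  2: x = 0.140, y = 0.160
  3: x = 0.270, y = 0.239
  4: x = 0.356, y = 0.109

y_3 = 0.239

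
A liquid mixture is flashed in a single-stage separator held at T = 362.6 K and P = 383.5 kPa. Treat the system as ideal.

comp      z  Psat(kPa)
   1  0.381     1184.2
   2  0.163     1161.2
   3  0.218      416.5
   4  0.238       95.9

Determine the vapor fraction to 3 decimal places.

Raoult's law: Kᵢ = Pᵢˢᵃᵗ/P = Pᵢˢᵃᵗ/383.5.
  K_1 = 1184.2/383.5 = 3.08787, K_2 = 1161.2/383.5 = 3.02790, K_3 = 416.5/383.5 = 1.08605, K_4 = 95.9/383.5 = 0.25007
Let ψ = V/F and solve Σ zᵢ(Kᵢ−1)/(1+ψ(Kᵢ−1)) = 0.
g(0) = ΣzᵢKᵢ − 1 = 0.966 and g(1) = 1 − Σzᵢ/Kᵢ = -0.330, so a root lies in (0, 1).
Iterate (Newton) starting at ψ = 0.46:
  ψ = 0.460: g = 0.3223, g' = -0.925 → ψ = 0.808
  ψ = 0.808: g = -0.0146, g' = -1.191 → ψ = 0.796
Converged at ψ = 0.796.

ψ = 0.796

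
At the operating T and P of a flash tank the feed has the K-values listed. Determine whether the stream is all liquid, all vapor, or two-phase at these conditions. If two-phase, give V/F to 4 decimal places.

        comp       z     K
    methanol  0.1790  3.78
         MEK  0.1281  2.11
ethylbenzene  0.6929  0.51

two-phase, V/F = 0.2731

ΣzᵢKᵢ = 1.3003; Σzᵢ/Kᵢ = 1.4667.
Both exceed 1, so a two-phase solution exists.
Newton–Raphson from ψ = 0.64:
  ψ = 0.6400: g = -0.23246, g' = -0.5862 → ψ = 0.2434
  ψ = 0.2434: g = 0.02322, g' = -0.8044 → ψ = 0.2723
  ψ = 0.2723: g = 0.00062, g' = -0.7627 → ψ = 0.2731
Converged at ψ = 0.2731.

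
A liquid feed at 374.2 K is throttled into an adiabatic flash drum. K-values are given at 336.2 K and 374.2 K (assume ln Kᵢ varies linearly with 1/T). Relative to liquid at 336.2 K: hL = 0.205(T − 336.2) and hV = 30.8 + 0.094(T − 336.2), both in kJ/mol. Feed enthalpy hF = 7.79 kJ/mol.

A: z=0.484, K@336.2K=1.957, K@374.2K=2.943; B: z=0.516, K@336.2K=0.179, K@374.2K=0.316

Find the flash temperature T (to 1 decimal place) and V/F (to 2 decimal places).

T = 346.8 K, V/F = 0.19

Adiabatic flash: solve Rachford–Rice at each trial T, then check hF = ψ·hV(T) + (1−ψ)·hL(T).
  T = 336.2 K: K = (1.957, 0.179), RR gives ψ = 0.050, H_out = 1.550 kJ/mol
  T = 374.2 K: K = (2.943, 0.316), RR gives ψ = 0.442, H_out = 19.540 kJ/mol
  T = 355.2 K: K = (2.426, 0.241), RR gives ψ = 0.276, H_out = 11.822 kJ/mol
  T = 345.7 K: K = (2.185, 0.209), RR gives ψ = 0.176, H_out = 7.195 kJ/mol
  T = 350.4 K: K = (2.303, 0.225), RR gives ψ = 0.228, H_out = 9.579 kJ/mol
  T = 348.0 K: K = (2.243, 0.216), RR gives ψ = 0.202, H_out = 8.388 kJ/mol
Linear interpolation between T = 345.7 (H_out = 7.195) and T = 348.0 (H_out = 8.388) on hF = 7.79 gives T ≈ 346.8 K, at which ψ = 0.19.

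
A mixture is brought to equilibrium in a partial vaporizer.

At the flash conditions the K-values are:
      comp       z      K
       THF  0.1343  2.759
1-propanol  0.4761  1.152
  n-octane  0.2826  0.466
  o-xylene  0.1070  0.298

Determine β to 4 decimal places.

β = 0.1727

Rachford–Rice: g(β) = Σ zᵢ(Kᵢ−1)/(1+β(Kᵢ−1)) = 0.
Check two-phase: ΣzᵢKᵢ = 1.0826 > 1 and Σzᵢ/Kᵢ = 1.4275 > 1, so g(0) = 0.0826 > 0 and g(1) = -0.4275 < 0.
Iterate (Newton) starting at β = 0.5:
  β = 0.5000: g = -0.12867, g' = -0.4023 → β = 0.1802
  β = 0.1802: g = -0.00314, g' = -0.4178 → β = 0.1727
Converged at β = 0.1727.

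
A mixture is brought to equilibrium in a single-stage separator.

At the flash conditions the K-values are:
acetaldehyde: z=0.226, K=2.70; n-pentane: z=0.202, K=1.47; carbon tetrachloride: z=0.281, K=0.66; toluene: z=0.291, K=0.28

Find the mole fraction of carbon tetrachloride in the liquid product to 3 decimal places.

Material balance + equilibrium reduce to Σ zᵢ(Kᵢ−1)/(1+ψ(Kᵢ−1)) = 0.
Feasibility: ΣzᵢKᵢ = 1.174, Σzᵢ/Kᵢ = 1.686 — both > 1, two phases present.
Iterate (Newton) starting at ψ = 0.35:
  ψ = 0.350: g = -0.0661, g' = -0.601 → ψ = 0.240
  ψ = 0.240: g = 0.0009, g' = -0.624 → ψ = 0.241
Converged at ψ = 0.241.
Compositions from xᵢ = zᵢ/(1+ψ(Kᵢ−1)), yᵢ = Kᵢxᵢ:
  acetaldehyde: x = 0.160, y = 0.433
  n-pentane: x = 0.181, y = 0.267
  carbon tetrachloride: x = 0.306, y = 0.202
  toluene: x = 0.352, y = 0.099

x_carbon tetrachloride = 0.306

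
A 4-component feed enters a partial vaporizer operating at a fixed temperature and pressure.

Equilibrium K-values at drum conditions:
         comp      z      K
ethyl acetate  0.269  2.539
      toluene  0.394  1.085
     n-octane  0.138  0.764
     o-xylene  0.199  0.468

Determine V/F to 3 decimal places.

Rachford–Rice: g(V/F) = Σ zᵢ(Kᵢ−1)/(1+V/F(Kᵢ−1)) = 0.
g(0) = ΣzᵢKᵢ − 1 = 0.309 and g(1) = 1 − Σzᵢ/Kᵢ = -0.075, so a root lies in (0, 1).
Iterate (Newton) starting at V/F = 0.35:
  V/F = 0.350: g = 0.1360, g' = -0.366 → V/F = 0.722
  V/F = 0.722: g = 0.0166, g' = -0.305 → V/F = 0.776
Converged at V/F = 0.776.

V/F = 0.776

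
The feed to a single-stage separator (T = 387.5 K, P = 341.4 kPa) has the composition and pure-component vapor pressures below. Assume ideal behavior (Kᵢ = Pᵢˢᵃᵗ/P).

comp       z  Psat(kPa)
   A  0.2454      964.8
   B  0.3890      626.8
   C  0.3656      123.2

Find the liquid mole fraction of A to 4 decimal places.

Raoult's law: Kᵢ = Pᵢˢᵃᵗ/P = Pᵢˢᵃᵗ/341.4.
  K_A = 964.8/341.4 = 2.826011, K_B = 626.8/341.4 = 1.835970, K_C = 123.2/341.4 = 0.360867
Newton iteration, ψ⁰ = 0.42:
  ψ = 0.4200: g = 0.17488, g' = -0.6901 → ψ = 0.6734
  ψ = 0.6734: g = -0.00121, g' = -0.7362 → ψ = 0.6718
Converged at ψ = 0.6718.
Compositions from xᵢ = zᵢ/(1+ψ(Kᵢ−1)), yᵢ = Kᵢxᵢ:
  A: x = 0.1102, y = 0.3114
  B: x = 0.2491, y = 0.4573
  C: x = 0.6407, y = 0.2312

x_A = 0.1102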